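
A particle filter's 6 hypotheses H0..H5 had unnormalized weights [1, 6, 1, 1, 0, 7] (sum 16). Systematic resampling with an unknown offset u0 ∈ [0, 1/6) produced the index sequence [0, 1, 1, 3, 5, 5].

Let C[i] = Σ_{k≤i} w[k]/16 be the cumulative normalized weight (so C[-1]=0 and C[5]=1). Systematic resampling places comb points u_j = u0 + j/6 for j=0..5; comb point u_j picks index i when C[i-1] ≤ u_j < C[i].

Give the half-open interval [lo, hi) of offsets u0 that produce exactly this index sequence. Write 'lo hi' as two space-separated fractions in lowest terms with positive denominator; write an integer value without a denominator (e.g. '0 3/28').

0 1/16

C = [1/16, 7/16, 1/2, 9/16, 9/16, 1]
j=0 picked index 0: u0 ∈ [0, 1/16)
j=1 picked index 1: u0 ∈ [-5/48, 13/48)
j=2 picked index 1: u0 ∈ [-13/48, 5/48)
j=3 picked index 3: u0 ∈ [0, 1/16)
j=4 picked index 5: u0 ∈ [-5/48, 1/3)
j=5 picked index 5: u0 ∈ [-13/48, 1/6)
intersection: [0, 1/16)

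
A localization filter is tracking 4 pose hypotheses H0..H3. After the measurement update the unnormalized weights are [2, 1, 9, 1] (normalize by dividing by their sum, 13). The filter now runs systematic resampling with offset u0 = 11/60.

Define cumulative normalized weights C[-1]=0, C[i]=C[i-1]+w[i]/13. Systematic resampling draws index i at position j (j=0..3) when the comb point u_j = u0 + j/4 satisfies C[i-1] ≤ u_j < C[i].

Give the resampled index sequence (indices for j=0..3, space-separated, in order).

C = [2/13, 3/13, 12/13, 1]
j=0: u_0=11/60 ∈ [2/13, 3/13) → index 1
j=1: u_1=13/30 ∈ [3/13, 12/13) → index 2
j=2: u_2=41/60 ∈ [3/13, 12/13) → index 2
j=3: u_3=14/15 ∈ [12/13, 1) → index 3

1 2 2 3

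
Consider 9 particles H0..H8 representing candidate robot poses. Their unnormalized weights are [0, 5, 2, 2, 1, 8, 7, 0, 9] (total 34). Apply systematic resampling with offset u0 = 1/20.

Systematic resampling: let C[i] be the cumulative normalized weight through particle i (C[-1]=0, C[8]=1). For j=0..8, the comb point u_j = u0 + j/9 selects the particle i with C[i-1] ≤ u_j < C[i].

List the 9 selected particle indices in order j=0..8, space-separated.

1 2 4 5 5 6 6 8 8

C = [0, 5/34, 7/34, 9/34, 5/17, 9/17, 25/34, 25/34, 1]
j=0: u_0=1/20 ∈ [0, 5/34) → index 1
j=1: u_1=29/180 ∈ [5/34, 7/34) → index 2
j=2: u_2=49/180 ∈ [9/34, 5/17) → index 4
j=3: u_3=23/60 ∈ [5/17, 9/17) → index 5
j=4: u_4=89/180 ∈ [5/17, 9/17) → index 5
j=5: u_5=109/180 ∈ [9/17, 25/34) → index 6
j=6: u_6=43/60 ∈ [9/17, 25/34) → index 6
j=7: u_7=149/180 ∈ [25/34, 1) → index 8
j=8: u_8=169/180 ∈ [25/34, 1) → index 8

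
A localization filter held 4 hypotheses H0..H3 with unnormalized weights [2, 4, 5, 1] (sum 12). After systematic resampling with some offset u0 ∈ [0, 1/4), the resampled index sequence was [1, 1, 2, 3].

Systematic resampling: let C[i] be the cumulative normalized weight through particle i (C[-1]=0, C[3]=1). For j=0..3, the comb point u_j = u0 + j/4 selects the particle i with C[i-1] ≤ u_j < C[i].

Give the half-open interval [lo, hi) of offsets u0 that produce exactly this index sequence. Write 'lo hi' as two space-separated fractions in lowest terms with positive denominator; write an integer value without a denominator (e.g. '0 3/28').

1/6 1/4

C = [1/6, 1/2, 11/12, 1]
j=0 picked index 1: u0 ∈ [1/6, 1/2)
j=1 picked index 1: u0 ∈ [-1/12, 1/4)
j=2 picked index 2: u0 ∈ [0, 5/12)
j=3 picked index 3: u0 ∈ [1/6, 1/4)
intersection: [1/6, 1/4)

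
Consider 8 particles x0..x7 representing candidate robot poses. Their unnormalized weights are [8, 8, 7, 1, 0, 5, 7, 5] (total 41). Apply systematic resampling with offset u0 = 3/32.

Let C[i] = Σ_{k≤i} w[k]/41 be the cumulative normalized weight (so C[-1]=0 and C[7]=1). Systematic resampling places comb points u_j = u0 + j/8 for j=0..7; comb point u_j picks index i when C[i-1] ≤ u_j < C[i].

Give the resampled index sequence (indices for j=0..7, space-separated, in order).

C = [8/41, 16/41, 23/41, 24/41, 24/41, 29/41, 36/41, 1]
j=0: u_0=3/32 ∈ [0, 8/41) → index 0
j=1: u_1=7/32 ∈ [8/41, 16/41) → index 1
j=2: u_2=11/32 ∈ [8/41, 16/41) → index 1
j=3: u_3=15/32 ∈ [16/41, 23/41) → index 2
j=4: u_4=19/32 ∈ [24/41, 29/41) → index 5
j=5: u_5=23/32 ∈ [29/41, 36/41) → index 6
j=6: u_6=27/32 ∈ [29/41, 36/41) → index 6
j=7: u_7=31/32 ∈ [36/41, 1) → index 7

0 1 1 2 5 6 6 7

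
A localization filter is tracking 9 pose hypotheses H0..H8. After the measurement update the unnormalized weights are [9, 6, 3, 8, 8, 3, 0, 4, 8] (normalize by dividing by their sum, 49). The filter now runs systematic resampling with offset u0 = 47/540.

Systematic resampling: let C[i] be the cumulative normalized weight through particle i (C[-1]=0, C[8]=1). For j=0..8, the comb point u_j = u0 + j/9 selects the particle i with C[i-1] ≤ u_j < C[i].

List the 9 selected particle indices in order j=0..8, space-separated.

C = [9/49, 15/49, 18/49, 26/49, 34/49, 37/49, 37/49, 41/49, 1]
j=0: u_0=47/540 ∈ [0, 9/49) → index 0
j=1: u_1=107/540 ∈ [9/49, 15/49) → index 1
j=2: u_2=167/540 ∈ [15/49, 18/49) → index 2
j=3: u_3=227/540 ∈ [18/49, 26/49) → index 3
j=4: u_4=287/540 ∈ [26/49, 34/49) → index 4
j=5: u_5=347/540 ∈ [26/49, 34/49) → index 4
j=6: u_6=407/540 ∈ [34/49, 37/49) → index 5
j=7: u_7=467/540 ∈ [41/49, 1) → index 8
j=8: u_8=527/540 ∈ [41/49, 1) → index 8

0 1 2 3 4 4 5 8 8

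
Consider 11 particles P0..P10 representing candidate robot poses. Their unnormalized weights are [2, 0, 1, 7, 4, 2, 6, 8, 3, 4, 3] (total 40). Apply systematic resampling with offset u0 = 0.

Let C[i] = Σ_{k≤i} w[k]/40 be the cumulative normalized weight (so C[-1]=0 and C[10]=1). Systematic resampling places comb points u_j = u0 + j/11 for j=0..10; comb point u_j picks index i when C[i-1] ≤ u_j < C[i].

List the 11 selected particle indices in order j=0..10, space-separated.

0 3 3 4 5 6 6 7 7 8 9

C = [1/20, 1/20, 3/40, 1/4, 7/20, 2/5, 11/20, 3/4, 33/40, 37/40, 1]
j=0: u_0=0 ∈ [0, 1/20) → index 0
j=1: u_1=1/11 ∈ [3/40, 1/4) → index 3
j=2: u_2=2/11 ∈ [3/40, 1/4) → index 3
j=3: u_3=3/11 ∈ [1/4, 7/20) → index 4
j=4: u_4=4/11 ∈ [7/20, 2/5) → index 5
j=5: u_5=5/11 ∈ [2/5, 11/20) → index 6
j=6: u_6=6/11 ∈ [2/5, 11/20) → index 6
j=7: u_7=7/11 ∈ [11/20, 3/4) → index 7
j=8: u_8=8/11 ∈ [11/20, 3/4) → index 7
j=9: u_9=9/11 ∈ [3/4, 33/40) → index 8
j=10: u_10=10/11 ∈ [33/40, 37/40) → index 9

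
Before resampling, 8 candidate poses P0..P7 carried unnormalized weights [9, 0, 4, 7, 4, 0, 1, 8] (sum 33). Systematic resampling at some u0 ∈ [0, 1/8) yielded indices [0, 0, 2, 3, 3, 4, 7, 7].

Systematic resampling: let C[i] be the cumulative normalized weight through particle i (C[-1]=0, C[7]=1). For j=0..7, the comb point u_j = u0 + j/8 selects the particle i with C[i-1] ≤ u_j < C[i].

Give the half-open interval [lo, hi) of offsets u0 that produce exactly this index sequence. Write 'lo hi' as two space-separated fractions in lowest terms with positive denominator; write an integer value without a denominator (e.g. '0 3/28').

1/44 9/88

C = [3/11, 3/11, 13/33, 20/33, 8/11, 8/11, 25/33, 1]
j=0 picked index 0: u0 ∈ [0, 3/11)
j=1 picked index 0: u0 ∈ [-1/8, 13/88)
j=2 picked index 2: u0 ∈ [1/44, 19/132)
j=3 picked index 3: u0 ∈ [5/264, 61/264)
j=4 picked index 3: u0 ∈ [-7/66, 7/66)
j=5 picked index 4: u0 ∈ [-5/264, 9/88)
j=6 picked index 7: u0 ∈ [1/132, 1/4)
j=7 picked index 7: u0 ∈ [-31/264, 1/8)
intersection: [1/44, 9/88)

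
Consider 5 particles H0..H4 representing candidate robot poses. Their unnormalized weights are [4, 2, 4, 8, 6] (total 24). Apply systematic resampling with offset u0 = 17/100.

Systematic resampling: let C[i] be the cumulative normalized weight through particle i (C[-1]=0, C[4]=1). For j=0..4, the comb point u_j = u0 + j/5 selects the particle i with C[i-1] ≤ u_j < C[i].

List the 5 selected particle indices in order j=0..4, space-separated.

C = [1/6, 1/4, 5/12, 3/4, 1]
j=0: u_0=17/100 ∈ [1/6, 1/4) → index 1
j=1: u_1=37/100 ∈ [1/4, 5/12) → index 2
j=2: u_2=57/100 ∈ [5/12, 3/4) → index 3
j=3: u_3=77/100 ∈ [3/4, 1) → index 4
j=4: u_4=97/100 ∈ [3/4, 1) → index 4

1 2 3 4 4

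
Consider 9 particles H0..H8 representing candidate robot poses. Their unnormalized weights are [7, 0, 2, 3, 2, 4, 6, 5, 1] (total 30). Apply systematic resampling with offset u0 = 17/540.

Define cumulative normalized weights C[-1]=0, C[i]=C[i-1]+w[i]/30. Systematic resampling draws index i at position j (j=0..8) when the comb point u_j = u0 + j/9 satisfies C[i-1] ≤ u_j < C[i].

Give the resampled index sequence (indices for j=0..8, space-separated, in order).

C = [7/30, 7/30, 3/10, 2/5, 7/15, 3/5, 4/5, 29/30, 1]
j=0: u_0=17/540 ∈ [0, 7/30) → index 0
j=1: u_1=77/540 ∈ [0, 7/30) → index 0
j=2: u_2=137/540 ∈ [7/30, 3/10) → index 2
j=3: u_3=197/540 ∈ [3/10, 2/5) → index 3
j=4: u_4=257/540 ∈ [7/15, 3/5) → index 5
j=5: u_5=317/540 ∈ [7/15, 3/5) → index 5
j=6: u_6=377/540 ∈ [3/5, 4/5) → index 6
j=7: u_7=437/540 ∈ [4/5, 29/30) → index 7
j=8: u_8=497/540 ∈ [4/5, 29/30) → index 7

0 0 2 3 5 5 6 7 7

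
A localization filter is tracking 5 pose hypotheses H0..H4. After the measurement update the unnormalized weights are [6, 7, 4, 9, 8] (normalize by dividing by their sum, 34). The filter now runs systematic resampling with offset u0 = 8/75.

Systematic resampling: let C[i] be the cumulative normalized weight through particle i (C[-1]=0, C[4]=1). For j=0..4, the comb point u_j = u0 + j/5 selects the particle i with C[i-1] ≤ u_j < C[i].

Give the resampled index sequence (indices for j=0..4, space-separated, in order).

0 1 3 3 4

C = [3/17, 13/34, 1/2, 13/17, 1]
j=0: u_0=8/75 ∈ [0, 3/17) → index 0
j=1: u_1=23/75 ∈ [3/17, 13/34) → index 1
j=2: u_2=38/75 ∈ [1/2, 13/17) → index 3
j=3: u_3=53/75 ∈ [1/2, 13/17) → index 3
j=4: u_4=68/75 ∈ [13/17, 1) → index 4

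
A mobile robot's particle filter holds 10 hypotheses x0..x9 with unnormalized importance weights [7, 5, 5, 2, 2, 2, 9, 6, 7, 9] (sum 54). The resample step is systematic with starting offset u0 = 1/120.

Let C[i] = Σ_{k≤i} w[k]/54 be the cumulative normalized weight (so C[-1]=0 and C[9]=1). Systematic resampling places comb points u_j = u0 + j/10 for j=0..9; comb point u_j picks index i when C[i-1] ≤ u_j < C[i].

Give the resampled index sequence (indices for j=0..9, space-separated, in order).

C = [7/54, 2/9, 17/54, 19/54, 7/18, 23/54, 16/27, 19/27, 5/6, 1]
j=0: u_0=1/120 ∈ [0, 7/54) → index 0
j=1: u_1=13/120 ∈ [0, 7/54) → index 0
j=2: u_2=5/24 ∈ [7/54, 2/9) → index 1
j=3: u_3=37/120 ∈ [2/9, 17/54) → index 2
j=4: u_4=49/120 ∈ [7/18, 23/54) → index 5
j=5: u_5=61/120 ∈ [23/54, 16/27) → index 6
j=6: u_6=73/120 ∈ [16/27, 19/27) → index 7
j=7: u_7=17/24 ∈ [19/27, 5/6) → index 8
j=8: u_8=97/120 ∈ [19/27, 5/6) → index 8
j=9: u_9=109/120 ∈ [5/6, 1) → index 9

0 0 1 2 5 6 7 8 8 9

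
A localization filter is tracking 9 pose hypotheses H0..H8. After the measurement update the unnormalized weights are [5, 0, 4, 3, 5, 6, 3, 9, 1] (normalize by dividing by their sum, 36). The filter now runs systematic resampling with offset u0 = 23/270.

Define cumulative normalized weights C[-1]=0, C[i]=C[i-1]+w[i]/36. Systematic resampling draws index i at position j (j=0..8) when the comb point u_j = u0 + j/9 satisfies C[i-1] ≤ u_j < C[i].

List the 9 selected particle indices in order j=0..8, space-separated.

C = [5/36, 5/36, 1/4, 1/3, 17/36, 23/36, 13/18, 35/36, 1]
j=0: u_0=23/270 ∈ [0, 5/36) → index 0
j=1: u_1=53/270 ∈ [5/36, 1/4) → index 2
j=2: u_2=83/270 ∈ [1/4, 1/3) → index 3
j=3: u_3=113/270 ∈ [1/3, 17/36) → index 4
j=4: u_4=143/270 ∈ [17/36, 23/36) → index 5
j=5: u_5=173/270 ∈ [23/36, 13/18) → index 6
j=6: u_6=203/270 ∈ [13/18, 35/36) → index 7
j=7: u_7=233/270 ∈ [13/18, 35/36) → index 7
j=8: u_8=263/270 ∈ [35/36, 1) → index 8

0 2 3 4 5 6 7 7 8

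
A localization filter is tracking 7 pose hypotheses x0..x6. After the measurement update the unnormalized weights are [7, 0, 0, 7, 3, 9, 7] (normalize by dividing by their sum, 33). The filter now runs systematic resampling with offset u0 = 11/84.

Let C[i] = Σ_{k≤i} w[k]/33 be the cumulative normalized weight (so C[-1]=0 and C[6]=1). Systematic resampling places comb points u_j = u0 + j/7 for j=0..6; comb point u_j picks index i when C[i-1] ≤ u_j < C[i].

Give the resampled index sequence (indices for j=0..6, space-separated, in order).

0 3 3 5 5 6 6

C = [7/33, 7/33, 7/33, 14/33, 17/33, 26/33, 1]
j=0: u_0=11/84 ∈ [0, 7/33) → index 0
j=1: u_1=23/84 ∈ [7/33, 14/33) → index 3
j=2: u_2=5/12 ∈ [7/33, 14/33) → index 3
j=3: u_3=47/84 ∈ [17/33, 26/33) → index 5
j=4: u_4=59/84 ∈ [17/33, 26/33) → index 5
j=5: u_5=71/84 ∈ [26/33, 1) → index 6
j=6: u_6=83/84 ∈ [26/33, 1) → index 6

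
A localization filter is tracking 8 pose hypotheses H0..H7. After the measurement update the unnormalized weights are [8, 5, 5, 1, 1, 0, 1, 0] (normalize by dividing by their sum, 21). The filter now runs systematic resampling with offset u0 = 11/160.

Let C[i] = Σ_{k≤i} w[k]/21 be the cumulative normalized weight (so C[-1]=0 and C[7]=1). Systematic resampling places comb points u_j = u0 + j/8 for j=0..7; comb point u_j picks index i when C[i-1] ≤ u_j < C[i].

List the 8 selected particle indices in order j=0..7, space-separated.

0 0 0 1 1 2 2 4

C = [8/21, 13/21, 6/7, 19/21, 20/21, 20/21, 1, 1]
j=0: u_0=11/160 ∈ [0, 8/21) → index 0
j=1: u_1=31/160 ∈ [0, 8/21) → index 0
j=2: u_2=51/160 ∈ [0, 8/21) → index 0
j=3: u_3=71/160 ∈ [8/21, 13/21) → index 1
j=4: u_4=91/160 ∈ [8/21, 13/21) → index 1
j=5: u_5=111/160 ∈ [13/21, 6/7) → index 2
j=6: u_6=131/160 ∈ [13/21, 6/7) → index 2
j=7: u_7=151/160 ∈ [19/21, 20/21) → index 4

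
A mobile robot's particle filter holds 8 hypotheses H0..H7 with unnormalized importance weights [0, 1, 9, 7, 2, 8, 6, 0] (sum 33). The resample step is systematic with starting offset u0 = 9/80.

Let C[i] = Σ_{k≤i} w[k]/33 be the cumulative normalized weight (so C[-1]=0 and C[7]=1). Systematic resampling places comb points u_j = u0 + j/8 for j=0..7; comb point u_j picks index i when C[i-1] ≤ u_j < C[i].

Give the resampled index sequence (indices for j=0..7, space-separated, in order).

C = [0, 1/33, 10/33, 17/33, 19/33, 9/11, 1, 1]
j=0: u_0=9/80 ∈ [1/33, 10/33) → index 2
j=1: u_1=19/80 ∈ [1/33, 10/33) → index 2
j=2: u_2=29/80 ∈ [10/33, 17/33) → index 3
j=3: u_3=39/80 ∈ [10/33, 17/33) → index 3
j=4: u_4=49/80 ∈ [19/33, 9/11) → index 5
j=5: u_5=59/80 ∈ [19/33, 9/11) → index 5
j=6: u_6=69/80 ∈ [9/11, 1) → index 6
j=7: u_7=79/80 ∈ [9/11, 1) → index 6

2 2 3 3 5 5 6 6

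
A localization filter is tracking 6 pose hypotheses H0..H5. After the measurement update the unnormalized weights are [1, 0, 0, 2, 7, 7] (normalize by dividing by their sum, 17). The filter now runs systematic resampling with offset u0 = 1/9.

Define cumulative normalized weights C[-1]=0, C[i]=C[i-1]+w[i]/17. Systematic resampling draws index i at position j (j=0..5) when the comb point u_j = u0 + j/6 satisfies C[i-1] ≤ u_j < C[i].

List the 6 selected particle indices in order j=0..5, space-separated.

3 4 4 5 5 5

C = [1/17, 1/17, 1/17, 3/17, 10/17, 1]
j=0: u_0=1/9 ∈ [1/17, 3/17) → index 3
j=1: u_1=5/18 ∈ [3/17, 10/17) → index 4
j=2: u_2=4/9 ∈ [3/17, 10/17) → index 4
j=3: u_3=11/18 ∈ [10/17, 1) → index 5
j=4: u_4=7/9 ∈ [10/17, 1) → index 5
j=5: u_5=17/18 ∈ [10/17, 1) → index 5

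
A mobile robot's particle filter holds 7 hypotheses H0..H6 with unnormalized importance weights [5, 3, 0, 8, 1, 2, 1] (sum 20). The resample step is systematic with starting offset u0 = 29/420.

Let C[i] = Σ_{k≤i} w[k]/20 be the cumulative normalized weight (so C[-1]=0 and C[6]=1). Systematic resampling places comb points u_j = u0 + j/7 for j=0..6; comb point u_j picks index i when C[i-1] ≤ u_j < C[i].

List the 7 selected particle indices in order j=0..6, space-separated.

0 0 1 3 3 3 5

C = [1/4, 2/5, 2/5, 4/5, 17/20, 19/20, 1]
j=0: u_0=29/420 ∈ [0, 1/4) → index 0
j=1: u_1=89/420 ∈ [0, 1/4) → index 0
j=2: u_2=149/420 ∈ [1/4, 2/5) → index 1
j=3: u_3=209/420 ∈ [2/5, 4/5) → index 3
j=4: u_4=269/420 ∈ [2/5, 4/5) → index 3
j=5: u_5=47/60 ∈ [2/5, 4/5) → index 3
j=6: u_6=389/420 ∈ [17/20, 19/20) → index 5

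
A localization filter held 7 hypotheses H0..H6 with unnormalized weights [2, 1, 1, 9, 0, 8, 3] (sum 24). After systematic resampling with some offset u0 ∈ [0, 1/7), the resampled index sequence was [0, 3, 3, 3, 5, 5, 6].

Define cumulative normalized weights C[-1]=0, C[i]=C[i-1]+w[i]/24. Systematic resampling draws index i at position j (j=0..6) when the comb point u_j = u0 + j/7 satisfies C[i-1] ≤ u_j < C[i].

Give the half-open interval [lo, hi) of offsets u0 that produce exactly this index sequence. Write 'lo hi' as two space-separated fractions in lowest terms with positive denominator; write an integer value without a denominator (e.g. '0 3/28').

C = [1/12, 1/8, 1/6, 13/24, 13/24, 7/8, 1]
j=0 picked index 0: u0 ∈ [0, 1/12)
j=1 picked index 3: u0 ∈ [1/42, 67/168)
j=2 picked index 3: u0 ∈ [-5/42, 43/168)
j=3 picked index 3: u0 ∈ [-11/42, 19/168)
j=4 picked index 5: u0 ∈ [-5/168, 17/56)
j=5 picked index 5: u0 ∈ [-29/168, 9/56)
j=6 picked index 6: u0 ∈ [1/56, 1/7)
intersection: [1/42, 1/12)

1/42 1/12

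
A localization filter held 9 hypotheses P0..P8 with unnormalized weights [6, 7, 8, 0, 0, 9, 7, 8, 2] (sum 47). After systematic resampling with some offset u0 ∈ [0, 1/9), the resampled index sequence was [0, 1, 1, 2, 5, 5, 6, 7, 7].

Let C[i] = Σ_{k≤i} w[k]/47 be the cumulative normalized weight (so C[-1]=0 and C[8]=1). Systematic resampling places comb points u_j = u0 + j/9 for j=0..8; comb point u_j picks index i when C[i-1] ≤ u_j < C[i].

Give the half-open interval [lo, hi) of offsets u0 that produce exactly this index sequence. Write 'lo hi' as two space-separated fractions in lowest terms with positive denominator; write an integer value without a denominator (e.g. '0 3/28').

7/423 23/423

C = [6/47, 13/47, 21/47, 21/47, 21/47, 30/47, 37/47, 45/47, 1]
j=0 picked index 0: u0 ∈ [0, 6/47)
j=1 picked index 1: u0 ∈ [7/423, 70/423)
j=2 picked index 1: u0 ∈ [-40/423, 23/423)
j=3 picked index 2: u0 ∈ [-8/141, 16/141)
j=4 picked index 5: u0 ∈ [1/423, 82/423)
j=5 picked index 5: u0 ∈ [-46/423, 35/423)
j=6 picked index 6: u0 ∈ [-4/141, 17/141)
j=7 picked index 7: u0 ∈ [4/423, 76/423)
j=8 picked index 7: u0 ∈ [-43/423, 29/423)
intersection: [7/423, 23/423)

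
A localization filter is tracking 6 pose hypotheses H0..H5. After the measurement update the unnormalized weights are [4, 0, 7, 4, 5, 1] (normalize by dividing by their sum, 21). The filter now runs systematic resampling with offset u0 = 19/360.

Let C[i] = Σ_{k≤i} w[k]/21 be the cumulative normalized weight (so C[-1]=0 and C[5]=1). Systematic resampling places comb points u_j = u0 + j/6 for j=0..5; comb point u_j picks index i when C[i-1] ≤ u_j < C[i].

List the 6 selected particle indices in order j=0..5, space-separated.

C = [4/21, 4/21, 11/21, 5/7, 20/21, 1]
j=0: u_0=19/360 ∈ [0, 4/21) → index 0
j=1: u_1=79/360 ∈ [4/21, 11/21) → index 2
j=2: u_2=139/360 ∈ [4/21, 11/21) → index 2
j=3: u_3=199/360 ∈ [11/21, 5/7) → index 3
j=4: u_4=259/360 ∈ [5/7, 20/21) → index 4
j=5: u_5=319/360 ∈ [5/7, 20/21) → index 4

0 2 2 3 4 4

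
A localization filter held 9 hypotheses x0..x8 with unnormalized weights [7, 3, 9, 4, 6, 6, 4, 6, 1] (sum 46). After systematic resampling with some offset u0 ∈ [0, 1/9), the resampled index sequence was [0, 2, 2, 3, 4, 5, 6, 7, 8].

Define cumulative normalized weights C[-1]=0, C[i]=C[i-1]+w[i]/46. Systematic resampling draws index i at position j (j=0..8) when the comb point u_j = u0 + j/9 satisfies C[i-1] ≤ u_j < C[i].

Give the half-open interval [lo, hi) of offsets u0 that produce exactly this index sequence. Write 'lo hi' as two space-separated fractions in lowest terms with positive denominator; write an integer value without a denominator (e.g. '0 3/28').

C = [7/46, 5/23, 19/46, 1/2, 29/46, 35/46, 39/46, 45/46, 1]
j=0 picked index 0: u0 ∈ [0, 7/46)
j=1 picked index 2: u0 ∈ [22/207, 125/414)
j=2 picked index 2: u0 ∈ [-1/207, 79/414)
j=3 picked index 3: u0 ∈ [11/138, 1/6)
j=4 picked index 4: u0 ∈ [1/18, 77/414)
j=5 picked index 5: u0 ∈ [31/414, 85/414)
j=6 picked index 6: u0 ∈ [13/138, 25/138)
j=7 picked index 7: u0 ∈ [29/414, 83/414)
j=8 picked index 8: u0 ∈ [37/414, 1/9)
intersection: [22/207, 1/9)

22/207 1/9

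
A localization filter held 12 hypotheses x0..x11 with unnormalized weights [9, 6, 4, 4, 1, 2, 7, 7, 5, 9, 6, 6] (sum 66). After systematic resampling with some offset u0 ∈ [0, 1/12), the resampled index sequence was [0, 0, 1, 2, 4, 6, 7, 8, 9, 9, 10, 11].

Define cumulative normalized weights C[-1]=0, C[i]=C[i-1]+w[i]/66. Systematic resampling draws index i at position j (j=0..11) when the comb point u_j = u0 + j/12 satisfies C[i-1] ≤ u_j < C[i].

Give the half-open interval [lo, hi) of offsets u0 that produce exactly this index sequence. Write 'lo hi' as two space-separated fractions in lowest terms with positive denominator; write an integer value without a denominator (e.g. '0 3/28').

1/44 1/33

C = [3/22, 5/22, 19/66, 23/66, 4/11, 13/33, 1/2, 20/33, 15/22, 9/11, 10/11, 1]
j=0 picked index 0: u0 ∈ [0, 3/22)
j=1 picked index 0: u0 ∈ [-1/12, 7/132)
j=2 picked index 1: u0 ∈ [-1/33, 2/33)
j=3 picked index 2: u0 ∈ [-1/44, 5/132)
j=4 picked index 4: u0 ∈ [1/66, 1/33)
j=5 picked index 6: u0 ∈ [-1/44, 1/12)
j=6 picked index 7: u0 ∈ [0, 7/66)
j=7 picked index 8: u0 ∈ [1/44, 13/132)
j=8 picked index 9: u0 ∈ [1/66, 5/33)
j=9 picked index 9: u0 ∈ [-3/44, 3/44)
j=10 picked index 10: u0 ∈ [-1/66, 5/66)
j=11 picked index 11: u0 ∈ [-1/132, 1/12)
intersection: [1/44, 1/33)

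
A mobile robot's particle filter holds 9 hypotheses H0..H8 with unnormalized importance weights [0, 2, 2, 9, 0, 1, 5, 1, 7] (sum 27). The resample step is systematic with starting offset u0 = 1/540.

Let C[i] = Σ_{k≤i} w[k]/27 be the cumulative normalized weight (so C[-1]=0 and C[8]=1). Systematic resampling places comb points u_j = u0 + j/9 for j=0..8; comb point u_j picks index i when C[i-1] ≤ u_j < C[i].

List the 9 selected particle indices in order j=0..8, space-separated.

1 2 3 3 3 6 6 8 8

C = [0, 2/27, 4/27, 13/27, 13/27, 14/27, 19/27, 20/27, 1]
j=0: u_0=1/540 ∈ [0, 2/27) → index 1
j=1: u_1=61/540 ∈ [2/27, 4/27) → index 2
j=2: u_2=121/540 ∈ [4/27, 13/27) → index 3
j=3: u_3=181/540 ∈ [4/27, 13/27) → index 3
j=4: u_4=241/540 ∈ [4/27, 13/27) → index 3
j=5: u_5=301/540 ∈ [14/27, 19/27) → index 6
j=6: u_6=361/540 ∈ [14/27, 19/27) → index 6
j=7: u_7=421/540 ∈ [20/27, 1) → index 8
j=8: u_8=481/540 ∈ [20/27, 1) → index 8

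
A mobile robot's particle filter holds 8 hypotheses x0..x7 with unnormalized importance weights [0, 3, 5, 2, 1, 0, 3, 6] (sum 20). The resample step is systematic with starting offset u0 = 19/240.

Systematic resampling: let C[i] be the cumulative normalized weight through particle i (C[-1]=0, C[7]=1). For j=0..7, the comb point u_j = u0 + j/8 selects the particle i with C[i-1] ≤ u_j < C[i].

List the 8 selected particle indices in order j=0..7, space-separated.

C = [0, 3/20, 2/5, 1/2, 11/20, 11/20, 7/10, 1]
j=0: u_0=19/240 ∈ [0, 3/20) → index 1
j=1: u_1=49/240 ∈ [3/20, 2/5) → index 2
j=2: u_2=79/240 ∈ [3/20, 2/5) → index 2
j=3: u_3=109/240 ∈ [2/5, 1/2) → index 3
j=4: u_4=139/240 ∈ [11/20, 7/10) → index 6
j=5: u_5=169/240 ∈ [7/10, 1) → index 7
j=6: u_6=199/240 ∈ [7/10, 1) → index 7
j=7: u_7=229/240 ∈ [7/10, 1) → index 7

1 2 2 3 6 7 7 7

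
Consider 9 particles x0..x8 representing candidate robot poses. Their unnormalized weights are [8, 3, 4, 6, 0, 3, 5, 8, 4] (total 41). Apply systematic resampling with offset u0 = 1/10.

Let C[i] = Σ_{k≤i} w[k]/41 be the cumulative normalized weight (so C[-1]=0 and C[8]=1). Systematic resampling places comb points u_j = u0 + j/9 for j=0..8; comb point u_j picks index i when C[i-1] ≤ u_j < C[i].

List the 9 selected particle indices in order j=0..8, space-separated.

0 1 2 3 5 6 7 7 8

C = [8/41, 11/41, 15/41, 21/41, 21/41, 24/41, 29/41, 37/41, 1]
j=0: u_0=1/10 ∈ [0, 8/41) → index 0
j=1: u_1=19/90 ∈ [8/41, 11/41) → index 1
j=2: u_2=29/90 ∈ [11/41, 15/41) → index 2
j=3: u_3=13/30 ∈ [15/41, 21/41) → index 3
j=4: u_4=49/90 ∈ [21/41, 24/41) → index 5
j=5: u_5=59/90 ∈ [24/41, 29/41) → index 6
j=6: u_6=23/30 ∈ [29/41, 37/41) → index 7
j=7: u_7=79/90 ∈ [29/41, 37/41) → index 7
j=8: u_8=89/90 ∈ [37/41, 1) → index 8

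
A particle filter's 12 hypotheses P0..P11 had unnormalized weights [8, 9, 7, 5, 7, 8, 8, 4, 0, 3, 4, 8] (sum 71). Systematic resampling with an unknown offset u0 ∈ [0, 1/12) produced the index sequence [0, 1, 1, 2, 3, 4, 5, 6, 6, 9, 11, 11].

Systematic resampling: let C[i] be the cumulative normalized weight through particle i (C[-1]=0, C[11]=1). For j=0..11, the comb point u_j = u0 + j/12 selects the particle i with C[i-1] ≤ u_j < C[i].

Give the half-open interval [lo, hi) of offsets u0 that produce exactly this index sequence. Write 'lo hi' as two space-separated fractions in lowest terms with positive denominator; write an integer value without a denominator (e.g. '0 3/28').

23/426 14/213

C = [8/71, 17/71, 24/71, 29/71, 36/71, 44/71, 52/71, 56/71, 56/71, 59/71, 63/71, 1]
j=0 picked index 0: u0 ∈ [0, 8/71)
j=1 picked index 1: u0 ∈ [25/852, 133/852)
j=2 picked index 1: u0 ∈ [-23/426, 31/426)
j=3 picked index 2: u0 ∈ [-3/284, 25/284)
j=4 picked index 3: u0 ∈ [1/213, 16/213)
j=5 picked index 4: u0 ∈ [-7/852, 77/852)
j=6 picked index 5: u0 ∈ [1/142, 17/142)
j=7 picked index 6: u0 ∈ [31/852, 127/852)
j=8 picked index 6: u0 ∈ [-10/213, 14/213)
j=9 picked index 9: u0 ∈ [11/284, 23/284)
j=10 picked index 11: u0 ∈ [23/426, 1/6)
j=11 picked index 11: u0 ∈ [-25/852, 1/12)
intersection: [23/426, 14/213)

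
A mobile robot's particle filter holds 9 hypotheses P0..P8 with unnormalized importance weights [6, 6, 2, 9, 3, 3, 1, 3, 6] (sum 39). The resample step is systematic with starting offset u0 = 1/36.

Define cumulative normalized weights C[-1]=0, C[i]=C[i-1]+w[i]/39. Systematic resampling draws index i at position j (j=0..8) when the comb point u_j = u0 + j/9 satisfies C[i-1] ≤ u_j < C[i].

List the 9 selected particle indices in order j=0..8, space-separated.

0 0 1 3 3 3 5 7 8

C = [2/13, 4/13, 14/39, 23/39, 2/3, 29/39, 10/13, 11/13, 1]
j=0: u_0=1/36 ∈ [0, 2/13) → index 0
j=1: u_1=5/36 ∈ [0, 2/13) → index 0
j=2: u_2=1/4 ∈ [2/13, 4/13) → index 1
j=3: u_3=13/36 ∈ [14/39, 23/39) → index 3
j=4: u_4=17/36 ∈ [14/39, 23/39) → index 3
j=5: u_5=7/12 ∈ [14/39, 23/39) → index 3
j=6: u_6=25/36 ∈ [2/3, 29/39) → index 5
j=7: u_7=29/36 ∈ [10/13, 11/13) → index 7
j=8: u_8=11/12 ∈ [11/13, 1) → index 8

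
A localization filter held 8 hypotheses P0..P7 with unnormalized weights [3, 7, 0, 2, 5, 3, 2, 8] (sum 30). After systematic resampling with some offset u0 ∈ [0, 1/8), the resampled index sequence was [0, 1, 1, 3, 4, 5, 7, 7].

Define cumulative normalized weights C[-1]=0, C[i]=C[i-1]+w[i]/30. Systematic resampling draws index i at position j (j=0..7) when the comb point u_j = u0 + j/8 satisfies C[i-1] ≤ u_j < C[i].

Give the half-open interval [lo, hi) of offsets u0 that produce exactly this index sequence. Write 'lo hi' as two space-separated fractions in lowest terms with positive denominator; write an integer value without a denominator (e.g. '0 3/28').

C = [1/10, 1/3, 1/3, 2/5, 17/30, 2/3, 11/15, 1]
j=0 picked index 0: u0 ∈ [0, 1/10)
j=1 picked index 1: u0 ∈ [-1/40, 5/24)
j=2 picked index 1: u0 ∈ [-3/20, 1/12)
j=3 picked index 3: u0 ∈ [-1/24, 1/40)
j=4 picked index 4: u0 ∈ [-1/10, 1/15)
j=5 picked index 5: u0 ∈ [-7/120, 1/24)
j=6 picked index 7: u0 ∈ [-1/60, 1/4)
j=7 picked index 7: u0 ∈ [-17/120, 1/8)
intersection: [0, 1/40)

0 1/40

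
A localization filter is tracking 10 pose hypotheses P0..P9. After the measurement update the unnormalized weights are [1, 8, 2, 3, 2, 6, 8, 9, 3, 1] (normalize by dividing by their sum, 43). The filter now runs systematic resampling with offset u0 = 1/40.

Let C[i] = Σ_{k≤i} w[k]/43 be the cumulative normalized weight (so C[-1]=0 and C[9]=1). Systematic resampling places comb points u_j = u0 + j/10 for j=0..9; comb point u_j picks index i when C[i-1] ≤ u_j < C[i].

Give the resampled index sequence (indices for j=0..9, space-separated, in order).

C = [1/43, 9/43, 11/43, 14/43, 16/43, 22/43, 30/43, 39/43, 42/43, 1]
j=0: u_0=1/40 ∈ [1/43, 9/43) → index 1
j=1: u_1=1/8 ∈ [1/43, 9/43) → index 1
j=2: u_2=9/40 ∈ [9/43, 11/43) → index 2
j=3: u_3=13/40 ∈ [11/43, 14/43) → index 3
j=4: u_4=17/40 ∈ [16/43, 22/43) → index 5
j=5: u_5=21/40 ∈ [22/43, 30/43) → index 6
j=6: u_6=5/8 ∈ [22/43, 30/43) → index 6
j=7: u_7=29/40 ∈ [30/43, 39/43) → index 7
j=8: u_8=33/40 ∈ [30/43, 39/43) → index 7
j=9: u_9=37/40 ∈ [39/43, 42/43) → index 8

1 1 2 3 5 6 6 7 7 8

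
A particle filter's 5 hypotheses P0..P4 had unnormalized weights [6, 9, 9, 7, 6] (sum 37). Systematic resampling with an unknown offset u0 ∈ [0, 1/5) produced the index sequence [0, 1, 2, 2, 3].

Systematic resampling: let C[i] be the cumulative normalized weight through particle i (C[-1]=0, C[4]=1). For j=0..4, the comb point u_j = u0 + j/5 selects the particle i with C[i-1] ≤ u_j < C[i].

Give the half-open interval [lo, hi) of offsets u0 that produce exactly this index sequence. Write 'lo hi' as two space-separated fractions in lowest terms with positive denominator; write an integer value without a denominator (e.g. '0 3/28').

1/185 7/185

C = [6/37, 15/37, 24/37, 31/37, 1]
j=0 picked index 0: u0 ∈ [0, 6/37)
j=1 picked index 1: u0 ∈ [-7/185, 38/185)
j=2 picked index 2: u0 ∈ [1/185, 46/185)
j=3 picked index 2: u0 ∈ [-36/185, 9/185)
j=4 picked index 3: u0 ∈ [-28/185, 7/185)
intersection: [1/185, 7/185)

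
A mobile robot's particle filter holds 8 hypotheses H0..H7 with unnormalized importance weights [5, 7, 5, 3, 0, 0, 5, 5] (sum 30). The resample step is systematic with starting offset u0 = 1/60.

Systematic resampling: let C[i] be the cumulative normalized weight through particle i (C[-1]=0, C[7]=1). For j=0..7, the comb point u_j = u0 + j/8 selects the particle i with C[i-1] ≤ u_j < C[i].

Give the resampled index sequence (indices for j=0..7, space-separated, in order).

0 0 1 1 2 3 6 7

C = [1/6, 2/5, 17/30, 2/3, 2/3, 2/3, 5/6, 1]
j=0: u_0=1/60 ∈ [0, 1/6) → index 0
j=1: u_1=17/120 ∈ [0, 1/6) → index 0
j=2: u_2=4/15 ∈ [1/6, 2/5) → index 1
j=3: u_3=47/120 ∈ [1/6, 2/5) → index 1
j=4: u_4=31/60 ∈ [2/5, 17/30) → index 2
j=5: u_5=77/120 ∈ [17/30, 2/3) → index 3
j=6: u_6=23/30 ∈ [2/3, 5/6) → index 6
j=7: u_7=107/120 ∈ [5/6, 1) → index 7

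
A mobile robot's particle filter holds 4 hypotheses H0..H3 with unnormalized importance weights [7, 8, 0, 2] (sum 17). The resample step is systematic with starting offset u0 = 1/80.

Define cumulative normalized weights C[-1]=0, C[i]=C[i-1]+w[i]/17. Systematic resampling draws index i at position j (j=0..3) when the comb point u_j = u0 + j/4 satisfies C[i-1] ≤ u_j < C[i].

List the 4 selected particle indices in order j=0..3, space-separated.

0 0 1 1

C = [7/17, 15/17, 15/17, 1]
j=0: u_0=1/80 ∈ [0, 7/17) → index 0
j=1: u_1=21/80 ∈ [0, 7/17) → index 0
j=2: u_2=41/80 ∈ [7/17, 15/17) → index 1
j=3: u_3=61/80 ∈ [7/17, 15/17) → index 1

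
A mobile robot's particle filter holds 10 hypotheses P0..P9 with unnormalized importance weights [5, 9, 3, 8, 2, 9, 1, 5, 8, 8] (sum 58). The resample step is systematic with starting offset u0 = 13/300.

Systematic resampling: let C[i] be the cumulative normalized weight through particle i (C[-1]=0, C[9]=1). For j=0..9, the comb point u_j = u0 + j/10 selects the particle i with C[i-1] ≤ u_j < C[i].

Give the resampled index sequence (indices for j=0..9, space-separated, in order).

C = [5/58, 7/29, 17/58, 25/58, 27/58, 18/29, 37/58, 21/29, 25/29, 1]
j=0: u_0=13/300 ∈ [0, 5/58) → index 0
j=1: u_1=43/300 ∈ [5/58, 7/29) → index 1
j=2: u_2=73/300 ∈ [7/29, 17/58) → index 2
j=3: u_3=103/300 ∈ [17/58, 25/58) → index 3
j=4: u_4=133/300 ∈ [25/58, 27/58) → index 4
j=5: u_5=163/300 ∈ [27/58, 18/29) → index 5
j=6: u_6=193/300 ∈ [37/58, 21/29) → index 7
j=7: u_7=223/300 ∈ [21/29, 25/29) → index 8
j=8: u_8=253/300 ∈ [21/29, 25/29) → index 8
j=9: u_9=283/300 ∈ [25/29, 1) → index 9

0 1 2 3 4 5 7 8 8 9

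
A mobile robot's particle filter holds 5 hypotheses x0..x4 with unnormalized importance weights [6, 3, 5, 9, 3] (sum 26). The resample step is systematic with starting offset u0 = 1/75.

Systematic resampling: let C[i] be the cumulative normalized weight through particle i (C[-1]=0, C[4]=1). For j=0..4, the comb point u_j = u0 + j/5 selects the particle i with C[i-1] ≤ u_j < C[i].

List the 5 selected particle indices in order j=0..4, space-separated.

C = [3/13, 9/26, 7/13, 23/26, 1]
j=0: u_0=1/75 ∈ [0, 3/13) → index 0
j=1: u_1=16/75 ∈ [0, 3/13) → index 0
j=2: u_2=31/75 ∈ [9/26, 7/13) → index 2
j=3: u_3=46/75 ∈ [7/13, 23/26) → index 3
j=4: u_4=61/75 ∈ [7/13, 23/26) → index 3

0 0 2 3 3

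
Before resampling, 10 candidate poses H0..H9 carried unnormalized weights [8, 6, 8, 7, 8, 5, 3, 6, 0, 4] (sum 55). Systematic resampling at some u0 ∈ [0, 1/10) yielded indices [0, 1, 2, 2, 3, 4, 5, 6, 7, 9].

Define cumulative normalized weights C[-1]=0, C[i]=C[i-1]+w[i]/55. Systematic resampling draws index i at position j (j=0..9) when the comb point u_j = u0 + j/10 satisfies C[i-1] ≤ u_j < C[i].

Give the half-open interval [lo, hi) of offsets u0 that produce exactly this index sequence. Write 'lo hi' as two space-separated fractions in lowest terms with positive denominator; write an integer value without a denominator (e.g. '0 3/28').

C = [8/55, 14/55, 2/5, 29/55, 37/55, 42/55, 9/11, 51/55, 51/55, 1]
j=0 picked index 0: u0 ∈ [0, 8/55)
j=1 picked index 1: u0 ∈ [1/22, 17/110)
j=2 picked index 2: u0 ∈ [3/55, 1/5)
j=3 picked index 2: u0 ∈ [-1/22, 1/10)
j=4 picked index 3: u0 ∈ [0, 7/55)
j=5 picked index 4: u0 ∈ [3/110, 19/110)
j=6 picked index 5: u0 ∈ [4/55, 9/55)
j=7 picked index 6: u0 ∈ [7/110, 13/110)
j=8 picked index 7: u0 ∈ [1/55, 7/55)
j=9 picked index 9: u0 ∈ [3/110, 1/10)
intersection: [4/55, 1/10)

4/55 1/10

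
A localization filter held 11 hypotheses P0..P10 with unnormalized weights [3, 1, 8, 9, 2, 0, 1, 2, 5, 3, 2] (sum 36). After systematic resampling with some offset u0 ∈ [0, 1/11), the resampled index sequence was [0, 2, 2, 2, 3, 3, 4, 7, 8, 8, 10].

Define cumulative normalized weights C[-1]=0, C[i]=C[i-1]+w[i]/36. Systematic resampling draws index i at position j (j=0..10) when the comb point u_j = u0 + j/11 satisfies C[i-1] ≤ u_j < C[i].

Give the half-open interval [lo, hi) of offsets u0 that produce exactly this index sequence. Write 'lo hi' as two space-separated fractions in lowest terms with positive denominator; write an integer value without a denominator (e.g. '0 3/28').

C = [1/12, 1/9, 1/3, 7/12, 23/36, 23/36, 2/3, 13/18, 31/36, 17/18, 1]
j=0 picked index 0: u0 ∈ [0, 1/12)
j=1 picked index 2: u0 ∈ [2/99, 8/33)
j=2 picked index 2: u0 ∈ [-7/99, 5/33)
j=3 picked index 2: u0 ∈ [-16/99, 2/33)
j=4 picked index 3: u0 ∈ [-1/33, 29/132)
j=5 picked index 3: u0 ∈ [-4/33, 17/132)
j=6 picked index 4: u0 ∈ [5/132, 37/396)
j=7 picked index 7: u0 ∈ [1/33, 17/198)
j=8 picked index 8: u0 ∈ [-1/198, 53/396)
j=9 picked index 8: u0 ∈ [-19/198, 17/396)
j=10 picked index 10: u0 ∈ [7/198, 1/11)
intersection: [5/132, 17/396)

5/132 17/396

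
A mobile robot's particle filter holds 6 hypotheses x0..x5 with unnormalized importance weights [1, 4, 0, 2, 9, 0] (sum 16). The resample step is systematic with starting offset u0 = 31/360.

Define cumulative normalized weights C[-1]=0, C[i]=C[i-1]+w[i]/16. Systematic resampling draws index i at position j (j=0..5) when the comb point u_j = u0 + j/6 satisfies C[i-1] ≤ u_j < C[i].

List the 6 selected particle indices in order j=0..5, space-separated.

1 1 3 4 4 4

C = [1/16, 5/16, 5/16, 7/16, 1, 1]
j=0: u_0=31/360 ∈ [1/16, 5/16) → index 1
j=1: u_1=91/360 ∈ [1/16, 5/16) → index 1
j=2: u_2=151/360 ∈ [5/16, 7/16) → index 3
j=3: u_3=211/360 ∈ [7/16, 1) → index 4
j=4: u_4=271/360 ∈ [7/16, 1) → index 4
j=5: u_5=331/360 ∈ [7/16, 1) → index 4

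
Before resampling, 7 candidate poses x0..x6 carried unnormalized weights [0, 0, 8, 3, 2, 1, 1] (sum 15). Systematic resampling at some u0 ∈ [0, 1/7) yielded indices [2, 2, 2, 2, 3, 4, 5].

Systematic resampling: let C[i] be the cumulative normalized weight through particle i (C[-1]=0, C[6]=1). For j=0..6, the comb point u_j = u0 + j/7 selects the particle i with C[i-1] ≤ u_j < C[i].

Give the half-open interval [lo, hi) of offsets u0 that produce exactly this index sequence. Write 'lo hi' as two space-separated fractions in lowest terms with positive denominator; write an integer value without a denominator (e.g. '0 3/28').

C = [0, 0, 8/15, 11/15, 13/15, 14/15, 1]
j=0 picked index 2: u0 ∈ [0, 8/15)
j=1 picked index 2: u0 ∈ [-1/7, 41/105)
j=2 picked index 2: u0 ∈ [-2/7, 26/105)
j=3 picked index 2: u0 ∈ [-3/7, 11/105)
j=4 picked index 3: u0 ∈ [-4/105, 17/105)
j=5 picked index 4: u0 ∈ [2/105, 16/105)
j=6 picked index 5: u0 ∈ [1/105, 8/105)
intersection: [2/105, 8/105)

2/105 8/105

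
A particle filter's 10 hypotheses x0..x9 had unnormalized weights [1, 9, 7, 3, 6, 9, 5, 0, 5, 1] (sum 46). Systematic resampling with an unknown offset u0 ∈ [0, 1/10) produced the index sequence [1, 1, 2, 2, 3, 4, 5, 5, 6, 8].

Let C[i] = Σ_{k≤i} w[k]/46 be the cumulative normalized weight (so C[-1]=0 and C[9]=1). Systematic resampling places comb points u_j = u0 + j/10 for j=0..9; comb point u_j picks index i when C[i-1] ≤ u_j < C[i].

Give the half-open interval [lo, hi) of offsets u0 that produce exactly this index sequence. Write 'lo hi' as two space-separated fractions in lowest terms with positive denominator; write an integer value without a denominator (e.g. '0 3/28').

1/46 4/115

C = [1/46, 5/23, 17/46, 10/23, 13/23, 35/46, 20/23, 20/23, 45/46, 1]
j=0 picked index 1: u0 ∈ [1/46, 5/23)
j=1 picked index 1: u0 ∈ [-9/115, 27/230)
j=2 picked index 2: u0 ∈ [2/115, 39/230)
j=3 picked index 2: u0 ∈ [-19/230, 8/115)
j=4 picked index 3: u0 ∈ [-7/230, 4/115)
j=5 picked index 4: u0 ∈ [-3/46, 3/46)
j=6 picked index 5: u0 ∈ [-4/115, 37/230)
j=7 picked index 5: u0 ∈ [-31/230, 7/115)
j=8 picked index 6: u0 ∈ [-9/230, 8/115)
j=9 picked index 8: u0 ∈ [-7/230, 9/115)
intersection: [1/46, 4/115)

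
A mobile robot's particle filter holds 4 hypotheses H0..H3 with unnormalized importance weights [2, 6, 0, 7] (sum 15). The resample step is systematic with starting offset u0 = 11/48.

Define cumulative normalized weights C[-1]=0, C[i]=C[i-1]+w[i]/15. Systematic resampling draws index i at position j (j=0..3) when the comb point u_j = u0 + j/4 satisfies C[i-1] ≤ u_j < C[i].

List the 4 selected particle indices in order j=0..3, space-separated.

1 1 3 3

C = [2/15, 8/15, 8/15, 1]
j=0: u_0=11/48 ∈ [2/15, 8/15) → index 1
j=1: u_1=23/48 ∈ [2/15, 8/15) → index 1
j=2: u_2=35/48 ∈ [8/15, 1) → index 3
j=3: u_3=47/48 ∈ [8/15, 1) → index 3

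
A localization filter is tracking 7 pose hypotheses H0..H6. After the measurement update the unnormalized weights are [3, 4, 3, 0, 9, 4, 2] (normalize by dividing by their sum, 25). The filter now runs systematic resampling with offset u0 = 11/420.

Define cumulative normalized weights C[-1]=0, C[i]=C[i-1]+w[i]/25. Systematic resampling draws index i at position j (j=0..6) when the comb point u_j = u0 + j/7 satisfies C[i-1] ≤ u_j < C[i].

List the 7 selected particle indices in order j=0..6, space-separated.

0 1 2 4 4 4 5

C = [3/25, 7/25, 2/5, 2/5, 19/25, 23/25, 1]
j=0: u_0=11/420 ∈ [0, 3/25) → index 0
j=1: u_1=71/420 ∈ [3/25, 7/25) → index 1
j=2: u_2=131/420 ∈ [7/25, 2/5) → index 2
j=3: u_3=191/420 ∈ [2/5, 19/25) → index 4
j=4: u_4=251/420 ∈ [2/5, 19/25) → index 4
j=5: u_5=311/420 ∈ [2/5, 19/25) → index 4
j=6: u_6=53/60 ∈ [19/25, 23/25) → index 5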